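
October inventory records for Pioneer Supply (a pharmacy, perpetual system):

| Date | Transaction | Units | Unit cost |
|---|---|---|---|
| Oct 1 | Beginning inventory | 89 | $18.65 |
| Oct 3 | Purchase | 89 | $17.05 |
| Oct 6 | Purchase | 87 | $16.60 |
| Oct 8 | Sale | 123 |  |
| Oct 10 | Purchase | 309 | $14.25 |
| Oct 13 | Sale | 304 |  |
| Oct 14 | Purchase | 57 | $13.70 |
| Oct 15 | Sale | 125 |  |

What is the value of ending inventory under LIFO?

Oct 8, 123 sold [LIFO — newest first]: 87 @ $16.60 + 36 @ $17.05 = $2,058.00
Oct 13, 304 sold [LIFO — newest first]: 304 @ $14.25 = $4,332.00
Oct 15, 125 sold [LIFO — newest first]: 57 @ $13.70 + 5 @ $14.25 + 53 @ $17.05 + 10 @ $18.65 = $1,942.30
Total COGS = $2,058.00 + $4,332.00 + $1,942.30 = $8,332.30
Ending inventory: 79 @ $18.65 = $1,473.35

Ending inventory = $1,473.35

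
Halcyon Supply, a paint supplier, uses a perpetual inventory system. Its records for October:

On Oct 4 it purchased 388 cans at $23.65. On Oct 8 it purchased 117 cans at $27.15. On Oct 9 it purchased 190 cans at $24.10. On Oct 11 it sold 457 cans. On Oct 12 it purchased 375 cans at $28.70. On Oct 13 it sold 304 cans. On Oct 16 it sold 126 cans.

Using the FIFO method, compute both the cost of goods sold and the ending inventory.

Oct 11, 457 sold [FIFO — oldest first]: 388 @ $23.65 + 69 @ $27.15 = $11,049.55
Oct 13, 304 sold [FIFO — oldest first]: 48 @ $27.15 + 190 @ $24.10 + 66 @ $28.70 = $7,776.40
Oct 16, 126 sold [FIFO — oldest first]: 126 @ $28.70 = $3,616.20
Total COGS = $11,049.55 + $7,776.40 + $3,616.20 = $22,442.15
Ending inventory: 183 @ $28.70 = $5,252.10

COGS = $22,442.15; ending inventory = $5,252.10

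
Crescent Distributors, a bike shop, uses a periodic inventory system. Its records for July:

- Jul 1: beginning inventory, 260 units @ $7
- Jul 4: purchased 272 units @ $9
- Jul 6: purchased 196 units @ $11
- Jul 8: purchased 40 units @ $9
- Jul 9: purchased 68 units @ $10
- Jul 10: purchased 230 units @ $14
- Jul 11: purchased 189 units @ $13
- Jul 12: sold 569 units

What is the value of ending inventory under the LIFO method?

Ending inventory = $5,962

Jul 12, 569 sold [LIFO — newest first]: 189 @ $13 + 230 @ $14 + 68 @ $10 + 40 @ $9 + 42 @ $11 = $7,179
Ending inventory: 260 @ $7 + 272 @ $9 + 154 @ $11 = $5,962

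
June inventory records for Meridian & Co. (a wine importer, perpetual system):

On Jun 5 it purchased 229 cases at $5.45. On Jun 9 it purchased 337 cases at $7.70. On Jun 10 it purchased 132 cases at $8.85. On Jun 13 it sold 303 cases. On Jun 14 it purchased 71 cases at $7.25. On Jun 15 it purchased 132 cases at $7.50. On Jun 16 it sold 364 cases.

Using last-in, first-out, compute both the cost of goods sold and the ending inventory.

Jun 13, 303 sold [LIFO — newest first]: 132 @ $8.85 + 171 @ $7.70 = $2,484.90
Jun 16, 364 sold [LIFO — newest first]: 132 @ $7.50 + 71 @ $7.25 + 161 @ $7.70 = $2,744.45
Total COGS = $2,484.90 + $2,744.45 = $5,229.35
Ending inventory: 229 @ $5.45 + 5 @ $7.70 = $1,286.55

COGS = $5,229.35; ending inventory = $1,286.55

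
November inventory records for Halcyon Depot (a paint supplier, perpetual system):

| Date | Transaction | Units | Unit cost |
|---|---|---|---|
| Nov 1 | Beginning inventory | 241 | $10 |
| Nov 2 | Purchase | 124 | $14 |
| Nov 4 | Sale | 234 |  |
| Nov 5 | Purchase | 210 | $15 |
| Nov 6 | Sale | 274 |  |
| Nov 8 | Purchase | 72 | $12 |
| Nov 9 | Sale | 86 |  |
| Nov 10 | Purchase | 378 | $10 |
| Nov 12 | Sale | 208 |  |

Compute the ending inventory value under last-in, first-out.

Ending inventory = $2,230

Nov 4, 234 sold [LIFO — newest first]: 124 @ $14 + 110 @ $10 = $2,836
Nov 6, 274 sold [LIFO — newest first]: 210 @ $15 + 64 @ $10 = $3,790
Nov 9, 86 sold [LIFO — newest first]: 72 @ $12 + 14 @ $10 = $1,004
Nov 12, 208 sold [LIFO — newest first]: 208 @ $10 = $2,080
Total COGS = $2,836 + $3,790 + $1,004 + $2,080 = $9,710
Ending inventory: 53 @ $10 + 170 @ $10 = $2,230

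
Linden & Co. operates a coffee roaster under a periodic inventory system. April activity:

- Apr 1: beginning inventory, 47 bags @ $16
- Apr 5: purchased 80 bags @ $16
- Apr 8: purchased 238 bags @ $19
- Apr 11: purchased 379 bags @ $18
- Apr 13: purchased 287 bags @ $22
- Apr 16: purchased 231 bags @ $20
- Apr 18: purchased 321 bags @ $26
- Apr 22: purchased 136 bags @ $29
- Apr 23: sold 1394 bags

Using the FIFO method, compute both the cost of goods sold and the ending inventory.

Apr 23, 1394 sold [FIFO — oldest first]: 47 @ $16 + 80 @ $16 + 238 @ $19 + 379 @ $18 + 287 @ $22 + 231 @ $20 + 132 @ $26 = $27,742
Ending inventory: 189 @ $26 + 136 @ $29 = $8,858

COGS = $27,742; ending inventory = $8,858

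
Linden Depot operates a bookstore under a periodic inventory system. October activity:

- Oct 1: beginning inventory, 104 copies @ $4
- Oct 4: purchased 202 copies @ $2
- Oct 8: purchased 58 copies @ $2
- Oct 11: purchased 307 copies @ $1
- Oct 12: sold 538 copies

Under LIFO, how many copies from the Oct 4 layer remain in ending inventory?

29

Oct 12, 538 sold [LIFO — newest first]: 307 @ $1 + 58 @ $2 + 173 @ $2 = $769
Ending inventory: 104 @ $4 + 29 @ $2 = $474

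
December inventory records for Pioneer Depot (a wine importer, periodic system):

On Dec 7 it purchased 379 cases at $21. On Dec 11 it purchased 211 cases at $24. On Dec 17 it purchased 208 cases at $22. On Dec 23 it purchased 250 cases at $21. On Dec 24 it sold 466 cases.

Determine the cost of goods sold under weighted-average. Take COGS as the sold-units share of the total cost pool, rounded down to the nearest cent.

COGS = $10,159.95

Dec 24, sell 466: 466/1048 × $22,849.00 → $10,159.95
Ending inventory (cost pool remaining) = $12,689.05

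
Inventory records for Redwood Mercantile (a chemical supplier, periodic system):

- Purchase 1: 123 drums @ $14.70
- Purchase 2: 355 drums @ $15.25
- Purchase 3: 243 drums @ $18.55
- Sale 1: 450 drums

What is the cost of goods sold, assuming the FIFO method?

Sale 1 (450) [FIFO — oldest first]: 123 @ $14.70 + 327 @ $15.25 = $6,794.85
Ending inventory: 28 @ $15.25 + 243 @ $18.55 = $4,934.65
Check: goods available $11,729.50 = COGS $6,794.85 + ending $4,934.65

COGS = $6,794.85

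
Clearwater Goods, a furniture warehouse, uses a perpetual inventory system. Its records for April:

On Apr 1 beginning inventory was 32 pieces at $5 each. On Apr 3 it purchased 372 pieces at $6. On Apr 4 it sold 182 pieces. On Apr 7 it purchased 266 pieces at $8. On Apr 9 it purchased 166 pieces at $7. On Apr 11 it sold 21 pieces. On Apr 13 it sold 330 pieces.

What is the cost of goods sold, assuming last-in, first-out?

Apr 4, 182 sold [LIFO — newest first]: 182 @ $6 = $1,092
Apr 11, 21 sold [LIFO — newest first]: 21 @ $7 = $147
Apr 13, 330 sold [LIFO — newest first]: 145 @ $7 + 185 @ $8 = $2,495
Total COGS = $1,092 + $147 + $2,495 = $3,734
Ending inventory: 32 @ $5 + 190 @ $6 + 81 @ $8 = $1,948

COGS = $3,734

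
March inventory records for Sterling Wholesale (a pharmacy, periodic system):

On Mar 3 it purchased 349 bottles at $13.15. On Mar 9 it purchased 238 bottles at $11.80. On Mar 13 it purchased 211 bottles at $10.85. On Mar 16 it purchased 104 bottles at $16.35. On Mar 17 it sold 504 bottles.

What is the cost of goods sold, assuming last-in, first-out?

COGS = $6,219.95

Mar 17, 504 sold [LIFO — newest first]: 104 @ $16.35 + 211 @ $10.85 + 189 @ $11.80 = $6,219.95
Ending inventory: 349 @ $13.15 + 49 @ $11.80 = $5,167.55
Check: goods available $11,387.50 = COGS $6,219.95 + ending $5,167.55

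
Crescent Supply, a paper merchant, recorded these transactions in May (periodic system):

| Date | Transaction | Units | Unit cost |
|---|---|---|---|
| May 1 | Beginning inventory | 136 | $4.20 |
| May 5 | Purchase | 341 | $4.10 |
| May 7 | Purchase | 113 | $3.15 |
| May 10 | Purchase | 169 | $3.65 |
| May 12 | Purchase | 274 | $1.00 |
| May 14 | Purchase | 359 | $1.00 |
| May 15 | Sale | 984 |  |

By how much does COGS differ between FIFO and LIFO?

FIFO COGS: 136 @ $4.20 + 341 @ $4.10 + 113 @ $3.15 + 169 @ $3.65 + 225 @ $1.00 = $3,167.10
LIFO COGS: 359 @ $1.00 + 274 @ $1.00 + 169 @ $3.65 + 113 @ $3.15 + 69 @ $4.10 = $1,888.70
Difference = |$3,167.10 − $1,888.70| = $1,278.40

$1,278.40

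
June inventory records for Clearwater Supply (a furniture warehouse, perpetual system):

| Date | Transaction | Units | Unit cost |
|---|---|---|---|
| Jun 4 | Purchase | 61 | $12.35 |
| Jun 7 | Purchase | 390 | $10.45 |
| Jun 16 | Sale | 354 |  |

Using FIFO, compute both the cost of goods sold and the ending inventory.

COGS = $3,815.20; ending inventory = $1,013.65

Jun 16, 354 sold [FIFO — oldest first]: 61 @ $12.35 + 293 @ $10.45 = $3,815.20
Ending inventory: 97 @ $10.45 = $1,013.65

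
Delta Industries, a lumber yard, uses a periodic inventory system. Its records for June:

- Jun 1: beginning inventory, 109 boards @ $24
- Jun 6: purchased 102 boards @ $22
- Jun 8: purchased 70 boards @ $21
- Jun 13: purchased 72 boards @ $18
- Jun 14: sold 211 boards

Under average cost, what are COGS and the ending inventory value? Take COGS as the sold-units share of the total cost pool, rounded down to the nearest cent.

Jun 14, sell 211: 211/353 × $7,626.00 → $4,558.31
Ending inventory (cost pool remaining) = $3,067.69

COGS = $4,558.31; ending inventory = $3,067.69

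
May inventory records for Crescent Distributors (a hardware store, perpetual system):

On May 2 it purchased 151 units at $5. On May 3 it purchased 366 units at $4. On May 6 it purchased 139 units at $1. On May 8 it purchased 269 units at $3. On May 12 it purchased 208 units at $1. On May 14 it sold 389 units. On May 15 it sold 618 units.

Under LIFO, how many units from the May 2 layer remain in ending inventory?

126

May 14, 389 sold [LIFO — newest first]: 208 @ $1 + 181 @ $3 = $751
May 15, 618 sold [LIFO — newest first]: 88 @ $3 + 139 @ $1 + 366 @ $4 + 25 @ $5 = $1,992
Total COGS = $751 + $1,992 = $2,743
Ending inventory: 126 @ $5 = $630
Check: goods available $3,373 = COGS $2,743 + ending $630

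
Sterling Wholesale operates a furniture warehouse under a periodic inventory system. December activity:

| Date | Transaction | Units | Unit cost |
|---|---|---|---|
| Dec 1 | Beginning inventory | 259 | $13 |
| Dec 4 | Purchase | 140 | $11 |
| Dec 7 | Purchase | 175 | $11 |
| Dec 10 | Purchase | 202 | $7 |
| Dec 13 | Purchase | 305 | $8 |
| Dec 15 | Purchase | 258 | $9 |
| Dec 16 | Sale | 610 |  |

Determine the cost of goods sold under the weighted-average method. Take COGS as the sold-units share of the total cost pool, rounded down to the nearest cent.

COGS = $5,925.97

Dec 16, sell 610: 610/1339 × $13,008.00 → $5,925.97
Ending inventory (cost pool remaining) = $7,082.03
Check: goods available $13,008.00 = COGS $5,925.97 + ending $7,082.03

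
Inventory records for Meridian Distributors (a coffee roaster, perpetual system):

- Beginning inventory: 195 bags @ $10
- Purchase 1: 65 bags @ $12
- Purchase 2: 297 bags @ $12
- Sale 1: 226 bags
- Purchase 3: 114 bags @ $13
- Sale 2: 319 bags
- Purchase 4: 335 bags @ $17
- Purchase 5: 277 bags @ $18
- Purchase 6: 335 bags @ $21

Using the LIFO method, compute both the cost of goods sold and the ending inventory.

Sale 1 (226) [LIFO — newest first]: 226 @ $12 = $2,712
Sale 2 (319) [LIFO — newest first]: 114 @ $13 + 71 @ $12 + 65 @ $12 + 69 @ $10 = $3,804
Total COGS = $2,712 + $3,804 = $6,516
Ending inventory: 126 @ $10 + 335 @ $17 + 277 @ $18 + 335 @ $21 = $18,976

COGS = $6,516; ending inventory = $18,976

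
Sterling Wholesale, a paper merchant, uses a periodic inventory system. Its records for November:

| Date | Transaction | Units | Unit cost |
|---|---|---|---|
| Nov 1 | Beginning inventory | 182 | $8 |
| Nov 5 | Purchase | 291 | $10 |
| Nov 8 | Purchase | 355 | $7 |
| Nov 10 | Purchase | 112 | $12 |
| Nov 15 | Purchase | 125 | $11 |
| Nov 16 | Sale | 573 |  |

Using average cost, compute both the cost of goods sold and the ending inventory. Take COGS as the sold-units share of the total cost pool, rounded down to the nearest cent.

Nov 16, sell 573: 573/1065 × $9,570.00 → $5,148.92
Ending inventory (cost pool remaining) = $4,421.08

COGS = $5,148.92; ending inventory = $4,421.08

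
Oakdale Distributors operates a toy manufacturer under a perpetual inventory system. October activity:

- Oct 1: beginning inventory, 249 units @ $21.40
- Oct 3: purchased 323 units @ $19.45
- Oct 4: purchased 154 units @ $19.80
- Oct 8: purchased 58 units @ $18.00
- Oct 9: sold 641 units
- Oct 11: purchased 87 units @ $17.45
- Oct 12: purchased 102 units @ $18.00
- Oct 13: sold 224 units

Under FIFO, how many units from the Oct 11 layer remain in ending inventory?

Oct 9, 641 sold [FIFO — oldest first]: 249 @ $21.40 + 323 @ $19.45 + 69 @ $19.80 = $12,977.15
Oct 13, 224 sold [FIFO — oldest first]: 85 @ $19.80 + 58 @ $18.00 + 81 @ $17.45 = $4,140.45
Total COGS = $12,977.15 + $4,140.45 = $17,117.60
Ending inventory: 6 @ $17.45 + 102 @ $18.00 = $1,940.70
Check: goods available $19,058.30 = COGS $17,117.60 + ending $1,940.70

6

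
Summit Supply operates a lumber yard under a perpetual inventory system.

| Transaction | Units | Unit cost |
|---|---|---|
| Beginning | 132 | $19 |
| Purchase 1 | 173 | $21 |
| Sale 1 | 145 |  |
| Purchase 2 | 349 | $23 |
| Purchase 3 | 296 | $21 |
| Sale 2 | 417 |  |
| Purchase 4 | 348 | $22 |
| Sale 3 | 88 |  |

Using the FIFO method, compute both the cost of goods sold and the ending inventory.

COGS = $14,076; ending inventory = $13,964

Sale 1 (145) [FIFO — oldest first]: 132 @ $19 + 13 @ $21 = $2,781
Sale 2 (417) [FIFO — oldest first]: 160 @ $21 + 257 @ $23 = $9,271
Sale 3 (88) [FIFO — oldest first]: 88 @ $23 = $2,024
Total COGS = $2,781 + $9,271 + $2,024 = $14,076
Ending inventory: 4 @ $23 + 296 @ $21 + 348 @ $22 = $13,964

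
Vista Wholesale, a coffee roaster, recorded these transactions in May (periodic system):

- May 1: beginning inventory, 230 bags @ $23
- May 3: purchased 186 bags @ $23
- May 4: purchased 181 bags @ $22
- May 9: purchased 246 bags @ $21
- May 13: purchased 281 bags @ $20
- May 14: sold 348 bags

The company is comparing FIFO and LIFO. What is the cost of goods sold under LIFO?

FIFO COGS: 230 @ $23 + 118 @ $23 = $8,004
LIFO COGS: 281 @ $20 + 67 @ $21 = $7,027

COGS = $7,027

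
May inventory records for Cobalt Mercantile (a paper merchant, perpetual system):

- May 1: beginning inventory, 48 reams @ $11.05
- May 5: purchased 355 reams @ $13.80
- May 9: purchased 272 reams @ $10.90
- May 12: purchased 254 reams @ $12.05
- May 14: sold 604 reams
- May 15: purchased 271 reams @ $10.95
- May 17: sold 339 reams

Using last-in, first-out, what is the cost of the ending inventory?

May 14, 604 sold [LIFO — newest first]: 254 @ $12.05 + 272 @ $10.90 + 78 @ $13.80 = $7,101.90
May 17, 339 sold [LIFO — newest first]: 271 @ $10.95 + 68 @ $13.80 = $3,905.85
Total COGS = $7,101.90 + $3,905.85 = $11,007.75
Ending inventory: 48 @ $11.05 + 209 @ $13.80 = $3,414.60

Ending inventory = $3,414.60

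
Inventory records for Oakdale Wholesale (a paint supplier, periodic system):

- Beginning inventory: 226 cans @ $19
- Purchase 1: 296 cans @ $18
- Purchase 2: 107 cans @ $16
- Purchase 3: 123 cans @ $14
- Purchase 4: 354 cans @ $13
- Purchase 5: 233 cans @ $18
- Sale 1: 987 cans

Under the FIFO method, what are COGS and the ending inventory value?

Sale 1 (987) [FIFO — oldest first]: 226 @ $19 + 296 @ $18 + 107 @ $16 + 123 @ $14 + 235 @ $13 = $16,111
Ending inventory: 119 @ $13 + 233 @ $18 = $5,741

COGS = $16,111; ending inventory = $5,741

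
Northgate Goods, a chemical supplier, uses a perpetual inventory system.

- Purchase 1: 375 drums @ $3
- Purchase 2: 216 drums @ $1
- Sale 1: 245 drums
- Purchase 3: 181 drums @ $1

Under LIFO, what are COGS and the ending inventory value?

Sale 1 (245) [LIFO — newest first]: 216 @ $1 + 29 @ $3 = $303
Ending inventory: 346 @ $3 + 181 @ $1 = $1,219

COGS = $303; ending inventory = $1,219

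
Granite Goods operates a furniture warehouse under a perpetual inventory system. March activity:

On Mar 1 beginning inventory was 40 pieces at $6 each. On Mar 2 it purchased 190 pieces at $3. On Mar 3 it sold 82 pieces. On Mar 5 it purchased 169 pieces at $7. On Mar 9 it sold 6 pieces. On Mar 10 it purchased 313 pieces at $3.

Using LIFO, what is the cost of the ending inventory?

Ending inventory = $2,644

Mar 3, 82 sold [LIFO — newest first]: 82 @ $3 = $246
Mar 9, 6 sold [LIFO — newest first]: 6 @ $7 = $42
Total COGS = $246 + $42 = $288
Ending inventory: 40 @ $6 + 108 @ $3 + 163 @ $7 + 313 @ $3 = $2,644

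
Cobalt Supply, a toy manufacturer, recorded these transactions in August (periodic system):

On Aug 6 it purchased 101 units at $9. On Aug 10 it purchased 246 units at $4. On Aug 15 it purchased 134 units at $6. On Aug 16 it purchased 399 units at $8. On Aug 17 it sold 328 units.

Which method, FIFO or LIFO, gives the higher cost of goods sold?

FIFO COGS: 101 @ $9 + 227 @ $4 = $1,817
LIFO COGS: 328 @ $8 = $2,624

LIFO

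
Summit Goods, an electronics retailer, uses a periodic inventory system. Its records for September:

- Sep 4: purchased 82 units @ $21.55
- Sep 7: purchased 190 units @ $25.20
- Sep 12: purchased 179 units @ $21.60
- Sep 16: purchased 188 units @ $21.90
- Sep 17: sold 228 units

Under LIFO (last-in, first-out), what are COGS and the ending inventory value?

Sep 17, 228 sold [LIFO — newest first]: 188 @ $21.90 + 40 @ $21.60 = $4,981.20
Ending inventory: 82 @ $21.55 + 190 @ $25.20 + 139 @ $21.60 = $9,557.50

COGS = $4,981.20; ending inventory = $9,557.50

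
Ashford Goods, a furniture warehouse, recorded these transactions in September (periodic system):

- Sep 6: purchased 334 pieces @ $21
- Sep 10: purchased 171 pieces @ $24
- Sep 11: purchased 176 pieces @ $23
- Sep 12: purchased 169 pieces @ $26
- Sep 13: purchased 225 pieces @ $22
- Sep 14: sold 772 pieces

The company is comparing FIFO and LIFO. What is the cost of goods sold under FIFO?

FIFO COGS: 334 @ $21 + 171 @ $24 + 176 @ $23 + 91 @ $26 = $17,532
LIFO COGS: 225 @ $22 + 169 @ $26 + 176 @ $23 + 171 @ $24 + 31 @ $21 = $18,147

COGS = $17,532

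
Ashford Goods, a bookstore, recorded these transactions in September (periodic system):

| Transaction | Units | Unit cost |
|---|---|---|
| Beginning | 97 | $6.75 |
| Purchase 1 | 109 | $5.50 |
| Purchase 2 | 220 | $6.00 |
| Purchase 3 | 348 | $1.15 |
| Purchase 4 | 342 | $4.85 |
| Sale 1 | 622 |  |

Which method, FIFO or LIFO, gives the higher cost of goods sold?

FIFO

FIFO COGS: 97 @ $6.75 + 109 @ $5.50 + 220 @ $6.00 + 196 @ $1.15 = $2,799.65
LIFO COGS: 342 @ $4.85 + 280 @ $1.15 = $1,980.70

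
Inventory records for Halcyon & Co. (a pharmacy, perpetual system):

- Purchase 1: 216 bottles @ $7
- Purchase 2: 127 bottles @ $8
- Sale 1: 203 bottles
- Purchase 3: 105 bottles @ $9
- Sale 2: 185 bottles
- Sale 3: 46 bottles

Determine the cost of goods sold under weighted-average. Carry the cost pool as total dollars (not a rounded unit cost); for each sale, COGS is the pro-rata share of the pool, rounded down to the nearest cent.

After Purchase 1: 216 on hand, pool $1,512.00 (≈ $7.0000 each)
After Purchase 2: 343 on hand, pool $2,528.00 (≈ $7.3703 each)
Sale 1, sell 203: 203/343 × $2,528.00 → $1,496.16
After Purchase 3: 245 on hand, pool $1,976.84 (≈ $8.0687 each)
Sale 2, sell 185: 185/245 × $1,976.84 → $1,492.71
Sale 3, sell 46: 46/60 × $484.13 → $371.16
Total COGS = $1,496.16 + $1,492.71 + $371.16 = $3,360.03
Ending inventory (cost pool remaining) = $112.97

COGS = $3,360.03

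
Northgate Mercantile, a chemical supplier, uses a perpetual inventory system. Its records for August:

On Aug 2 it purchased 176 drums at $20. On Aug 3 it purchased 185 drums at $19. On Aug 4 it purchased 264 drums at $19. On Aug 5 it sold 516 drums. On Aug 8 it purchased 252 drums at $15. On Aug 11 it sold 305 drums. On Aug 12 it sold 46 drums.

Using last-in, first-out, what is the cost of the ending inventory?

Aug 5, 516 sold [LIFO — newest first]: 264 @ $19 + 185 @ $19 + 67 @ $20 = $9,871
Aug 11, 305 sold [LIFO — newest first]: 252 @ $15 + 53 @ $20 = $4,840
Aug 12, 46 sold [LIFO — newest first]: 46 @ $20 = $920
Total COGS = $9,871 + $4,840 + $920 = $15,631
Ending inventory: 10 @ $20 = $200
Check: goods available $15,831 = COGS $15,631 + ending $200

Ending inventory = $200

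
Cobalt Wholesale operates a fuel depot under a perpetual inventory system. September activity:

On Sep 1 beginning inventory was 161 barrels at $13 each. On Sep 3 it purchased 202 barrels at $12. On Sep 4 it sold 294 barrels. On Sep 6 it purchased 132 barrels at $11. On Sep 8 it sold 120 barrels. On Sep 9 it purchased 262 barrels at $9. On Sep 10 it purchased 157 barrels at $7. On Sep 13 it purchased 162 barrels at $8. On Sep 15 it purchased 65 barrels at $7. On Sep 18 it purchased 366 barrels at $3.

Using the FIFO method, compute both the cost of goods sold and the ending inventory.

Sep 4, 294 sold [FIFO — oldest first]: 161 @ $13 + 133 @ $12 = $3,689
Sep 8, 120 sold [FIFO — oldest first]: 69 @ $12 + 51 @ $11 = $1,389
Total COGS = $3,689 + $1,389 = $5,078
Ending inventory: 81 @ $11 + 262 @ $9 + 157 @ $7 + 162 @ $8 + 65 @ $7 + 366 @ $3 = $7,197
Check: goods available $12,275 = COGS $5,078 + ending $7,197

COGS = $5,078; ending inventory = $7,197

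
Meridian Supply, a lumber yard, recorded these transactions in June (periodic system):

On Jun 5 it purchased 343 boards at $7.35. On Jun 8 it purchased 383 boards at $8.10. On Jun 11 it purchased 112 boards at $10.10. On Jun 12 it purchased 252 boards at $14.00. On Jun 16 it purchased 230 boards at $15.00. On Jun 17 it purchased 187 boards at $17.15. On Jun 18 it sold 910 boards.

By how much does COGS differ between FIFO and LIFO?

FIFO COGS: 343 @ $7.35 + 383 @ $8.10 + 112 @ $10.10 + 72 @ $14.00 = $7,762.55
LIFO COGS: 187 @ $17.15 + 230 @ $15.00 + 252 @ $14.00 + 112 @ $10.10 + 129 @ $8.10 = $12,361.15
Difference = |$7,762.55 − $12,361.15| = $4,598.60

$4,598.60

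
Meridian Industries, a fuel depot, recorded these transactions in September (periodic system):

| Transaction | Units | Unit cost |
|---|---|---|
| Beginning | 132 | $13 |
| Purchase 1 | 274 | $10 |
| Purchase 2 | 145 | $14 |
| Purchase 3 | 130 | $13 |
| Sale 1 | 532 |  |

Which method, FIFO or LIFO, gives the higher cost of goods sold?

LIFO

FIFO COGS: 132 @ $13 + 274 @ $10 + 126 @ $14 = $6,220
LIFO COGS: 130 @ $13 + 145 @ $14 + 257 @ $10 = $6,290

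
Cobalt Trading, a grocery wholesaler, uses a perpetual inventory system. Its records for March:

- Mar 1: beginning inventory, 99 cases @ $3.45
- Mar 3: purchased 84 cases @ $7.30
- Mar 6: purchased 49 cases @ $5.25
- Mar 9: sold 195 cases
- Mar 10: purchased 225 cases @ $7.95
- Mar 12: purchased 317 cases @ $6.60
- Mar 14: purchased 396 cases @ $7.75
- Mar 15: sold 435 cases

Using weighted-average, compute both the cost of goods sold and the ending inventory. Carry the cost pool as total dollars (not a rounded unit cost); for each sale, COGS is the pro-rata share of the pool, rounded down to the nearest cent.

After Mar 1: 99 on hand, pool $341.55 (≈ $3.4500 each)
After Mar 3: 183 on hand, pool $954.75 (≈ $5.2172 each)
After Mar 6: 232 on hand, pool $1,212.00 (≈ $5.2241 each)
Mar 9, sell 195: 195/232 × $1,212.00 → $1,018.70
After Mar 10: 262 on hand, pool $1,982.05 (≈ $7.5651 each)
After Mar 12: 579 on hand, pool $4,074.25 (≈ $7.0367 each)
After Mar 14: 975 on hand, pool $7,143.25 (≈ $7.3264 each)
Mar 15, sell 435: 435/975 × $7,143.25 → $3,186.98
Total COGS = $1,018.70 + $3,186.98 = $4,205.68
Ending inventory (cost pool remaining) = $3,956.27

COGS = $4,205.68; ending inventory = $3,956.27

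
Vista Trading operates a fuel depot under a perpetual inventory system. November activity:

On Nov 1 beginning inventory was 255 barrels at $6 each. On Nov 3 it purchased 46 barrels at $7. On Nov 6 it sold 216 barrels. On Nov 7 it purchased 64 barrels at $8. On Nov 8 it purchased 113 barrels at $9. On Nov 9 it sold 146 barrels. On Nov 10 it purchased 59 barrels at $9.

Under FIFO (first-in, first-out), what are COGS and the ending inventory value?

COGS = $2,340; ending inventory = $1,572

Nov 6, 216 sold [FIFO — oldest first]: 216 @ $6 = $1,296
Nov 9, 146 sold [FIFO — oldest first]: 39 @ $6 + 46 @ $7 + 61 @ $8 = $1,044
Total COGS = $1,296 + $1,044 = $2,340
Ending inventory: 3 @ $8 + 113 @ $9 + 59 @ $9 = $1,572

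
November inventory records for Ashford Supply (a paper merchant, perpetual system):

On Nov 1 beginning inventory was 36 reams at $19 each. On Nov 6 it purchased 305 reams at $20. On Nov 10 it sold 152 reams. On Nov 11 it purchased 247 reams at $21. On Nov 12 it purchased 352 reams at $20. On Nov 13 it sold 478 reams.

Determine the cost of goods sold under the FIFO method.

COGS = $12,811

Nov 10, 152 sold [FIFO — oldest first]: 36 @ $19 + 116 @ $20 = $3,004
Nov 13, 478 sold [FIFO — oldest first]: 189 @ $20 + 247 @ $21 + 42 @ $20 = $9,807
Total COGS = $3,004 + $9,807 = $12,811
Ending inventory: 310 @ $20 = $6,200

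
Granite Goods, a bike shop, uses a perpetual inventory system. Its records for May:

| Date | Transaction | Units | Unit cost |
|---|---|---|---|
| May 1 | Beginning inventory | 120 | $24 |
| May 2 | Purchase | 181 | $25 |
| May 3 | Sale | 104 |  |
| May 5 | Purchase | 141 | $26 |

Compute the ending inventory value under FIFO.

May 3, 104 sold [FIFO — oldest first]: 104 @ $24 = $2,496
Ending inventory: 16 @ $24 + 181 @ $25 + 141 @ $26 = $8,575
Check: goods available $11,071 = COGS $2,496 + ending $8,575

Ending inventory = $8,575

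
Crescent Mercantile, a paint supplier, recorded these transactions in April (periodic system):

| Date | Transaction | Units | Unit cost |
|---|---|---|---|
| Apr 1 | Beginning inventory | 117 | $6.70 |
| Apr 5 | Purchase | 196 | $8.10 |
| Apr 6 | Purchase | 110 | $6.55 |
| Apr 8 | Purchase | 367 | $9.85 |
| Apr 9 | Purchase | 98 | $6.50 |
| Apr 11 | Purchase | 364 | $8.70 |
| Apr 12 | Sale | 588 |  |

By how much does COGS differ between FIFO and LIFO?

$327.65

FIFO COGS: 117 @ $6.70 + 196 @ $8.10 + 110 @ $6.55 + 165 @ $9.85 = $4,717.25
LIFO COGS: 364 @ $8.70 + 98 @ $6.50 + 126 @ $9.85 = $5,044.90
Difference = |$4,717.25 − $5,044.90| = $327.65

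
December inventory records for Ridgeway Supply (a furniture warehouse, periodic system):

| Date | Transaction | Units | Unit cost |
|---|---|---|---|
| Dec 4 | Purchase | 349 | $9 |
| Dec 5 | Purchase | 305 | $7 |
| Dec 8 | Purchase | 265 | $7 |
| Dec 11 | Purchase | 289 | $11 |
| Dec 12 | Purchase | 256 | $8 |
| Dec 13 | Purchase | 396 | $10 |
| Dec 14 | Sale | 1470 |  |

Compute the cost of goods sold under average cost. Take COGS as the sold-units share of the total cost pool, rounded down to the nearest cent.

COGS = $12,896.48

Dec 14, sell 1470: 1470/1860 × $16,318.00 → $12,896.48
Ending inventory (cost pool remaining) = $3,421.52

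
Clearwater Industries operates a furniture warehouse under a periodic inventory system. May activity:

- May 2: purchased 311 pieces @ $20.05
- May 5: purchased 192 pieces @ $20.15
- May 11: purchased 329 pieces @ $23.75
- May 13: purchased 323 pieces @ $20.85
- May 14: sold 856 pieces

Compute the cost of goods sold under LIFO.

May 14, 856 sold [LIFO — newest first]: 323 @ $20.85 + 329 @ $23.75 + 192 @ $20.15 + 12 @ $20.05 = $18,657.70
Ending inventory: 299 @ $20.05 = $5,994.95

COGS = $18,657.70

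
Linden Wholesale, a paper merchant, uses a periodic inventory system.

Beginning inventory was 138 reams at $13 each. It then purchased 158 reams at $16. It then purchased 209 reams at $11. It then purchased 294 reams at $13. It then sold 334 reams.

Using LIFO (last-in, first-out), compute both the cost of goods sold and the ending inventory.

COGS = $4,262; ending inventory = $6,181

Sale 1 (334) [LIFO — newest first]: 294 @ $13 + 40 @ $11 = $4,262
Ending inventory: 138 @ $13 + 158 @ $16 + 169 @ $11 = $6,181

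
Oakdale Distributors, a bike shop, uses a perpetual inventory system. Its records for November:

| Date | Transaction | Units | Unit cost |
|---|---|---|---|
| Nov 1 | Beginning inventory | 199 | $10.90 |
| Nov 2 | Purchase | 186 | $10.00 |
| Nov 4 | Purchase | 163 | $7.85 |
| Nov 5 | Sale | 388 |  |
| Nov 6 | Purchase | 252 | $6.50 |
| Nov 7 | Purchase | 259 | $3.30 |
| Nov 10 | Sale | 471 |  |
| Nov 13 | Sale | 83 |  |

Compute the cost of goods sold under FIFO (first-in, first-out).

Nov 5, 388 sold [FIFO — oldest first]: 199 @ $10.90 + 186 @ $10.00 + 3 @ $7.85 = $4,052.65
Nov 10, 471 sold [FIFO — oldest first]: 160 @ $7.85 + 252 @ $6.50 + 59 @ $3.30 = $3,088.70
Nov 13, 83 sold [FIFO — oldest first]: 83 @ $3.30 = $273.90
Total COGS = $4,052.65 + $3,088.70 + $273.90 = $7,415.25
Ending inventory: 117 @ $3.30 = $386.10
Check: goods available $7,801.35 = COGS $7,415.25 + ending $386.10

COGS = $7,415.25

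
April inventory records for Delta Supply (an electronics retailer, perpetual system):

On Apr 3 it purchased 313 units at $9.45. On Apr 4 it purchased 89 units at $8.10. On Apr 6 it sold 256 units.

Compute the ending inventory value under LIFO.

Ending inventory = $1,379.70

Apr 6, 256 sold [LIFO — newest first]: 89 @ $8.10 + 167 @ $9.45 = $2,299.05
Ending inventory: 146 @ $9.45 = $1,379.70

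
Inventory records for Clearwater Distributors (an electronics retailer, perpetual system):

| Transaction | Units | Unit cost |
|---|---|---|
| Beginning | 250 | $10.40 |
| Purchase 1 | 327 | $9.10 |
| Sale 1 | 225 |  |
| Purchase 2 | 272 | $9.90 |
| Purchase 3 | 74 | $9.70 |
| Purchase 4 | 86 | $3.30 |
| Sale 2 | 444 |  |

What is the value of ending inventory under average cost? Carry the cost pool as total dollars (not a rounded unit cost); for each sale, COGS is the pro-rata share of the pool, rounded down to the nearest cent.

After Beginning: 250 on hand, pool $2,600.00 (≈ $10.4000 each)
After Purchase 1: 577 on hand, pool $5,575.70 (≈ $9.6633 each)
Sale 1, sell 225: 225/577 × $5,575.70 → $2,174.23
After Purchase 2: 624 on hand, pool $6,094.27 (≈ $9.7665 each)
After Purchase 3: 698 on hand, pool $6,812.07 (≈ $9.7594 each)
After Purchase 4: 784 on hand, pool $7,095.87 (≈ $9.0509 each)
Sale 2, sell 444: 444/784 × $7,095.87 → $4,018.57
Total COGS = $2,174.23 + $4,018.57 = $6,192.80
Ending inventory (cost pool remaining) = $3,077.30

Ending inventory = $3,077.30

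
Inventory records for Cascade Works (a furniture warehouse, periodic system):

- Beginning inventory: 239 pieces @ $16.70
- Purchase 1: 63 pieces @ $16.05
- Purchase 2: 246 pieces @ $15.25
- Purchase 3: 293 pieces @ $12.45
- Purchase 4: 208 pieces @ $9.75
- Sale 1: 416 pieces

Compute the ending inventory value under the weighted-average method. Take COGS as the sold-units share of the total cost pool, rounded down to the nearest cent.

Sale 1, sell 416: 416/1049 × $14,429.80 → $5,722.39
Ending inventory (cost pool remaining) = $8,707.41

Ending inventory = $8,707.41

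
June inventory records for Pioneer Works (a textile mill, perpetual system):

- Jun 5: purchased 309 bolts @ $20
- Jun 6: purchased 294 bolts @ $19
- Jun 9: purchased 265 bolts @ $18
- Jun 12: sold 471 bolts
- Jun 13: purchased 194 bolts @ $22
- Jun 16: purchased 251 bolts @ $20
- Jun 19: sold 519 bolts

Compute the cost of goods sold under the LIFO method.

Jun 12, 471 sold [LIFO — newest first]: 265 @ $18 + 206 @ $19 = $8,684
Jun 19, 519 sold [LIFO — newest first]: 251 @ $20 + 194 @ $22 + 74 @ $19 = $10,694
Total COGS = $8,684 + $10,694 = $19,378
Ending inventory: 309 @ $20 + 14 @ $19 = $6,446

COGS = $19,378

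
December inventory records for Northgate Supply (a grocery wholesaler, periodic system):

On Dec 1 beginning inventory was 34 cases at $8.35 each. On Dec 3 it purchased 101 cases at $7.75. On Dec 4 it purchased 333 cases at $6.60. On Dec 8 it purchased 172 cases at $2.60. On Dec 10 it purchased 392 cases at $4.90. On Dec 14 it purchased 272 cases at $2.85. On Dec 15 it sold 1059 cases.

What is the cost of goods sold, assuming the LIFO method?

Dec 15, 1059 sold [LIFO — newest first]: 272 @ $2.85 + 392 @ $4.90 + 172 @ $2.60 + 223 @ $6.60 = $4,615.00
Ending inventory: 34 @ $8.35 + 101 @ $7.75 + 110 @ $6.60 = $1,792.65

COGS = $4,615.00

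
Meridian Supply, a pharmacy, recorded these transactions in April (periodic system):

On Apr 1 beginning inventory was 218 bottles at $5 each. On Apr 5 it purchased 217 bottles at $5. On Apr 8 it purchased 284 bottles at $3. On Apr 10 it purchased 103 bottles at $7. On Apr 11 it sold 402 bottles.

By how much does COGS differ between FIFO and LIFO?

$362

FIFO COGS: 218 @ $5 + 184 @ $5 = $2,010
LIFO COGS: 103 @ $7 + 284 @ $3 + 15 @ $5 = $1,648
Difference = |$2,010 − $1,648| = $362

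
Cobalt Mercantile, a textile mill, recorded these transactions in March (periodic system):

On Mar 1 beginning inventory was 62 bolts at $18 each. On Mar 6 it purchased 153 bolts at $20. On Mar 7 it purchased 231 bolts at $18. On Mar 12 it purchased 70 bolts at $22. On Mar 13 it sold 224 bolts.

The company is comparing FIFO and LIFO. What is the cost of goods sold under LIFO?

FIFO COGS: 62 @ $18 + 153 @ $20 + 9 @ $18 = $4,338
LIFO COGS: 70 @ $22 + 154 @ $18 = $4,312

COGS = $4,312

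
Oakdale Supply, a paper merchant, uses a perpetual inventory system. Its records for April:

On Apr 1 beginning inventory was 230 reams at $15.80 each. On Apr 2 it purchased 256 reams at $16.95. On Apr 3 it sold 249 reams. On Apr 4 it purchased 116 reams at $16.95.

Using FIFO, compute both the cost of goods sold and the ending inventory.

Apr 3, 249 sold [FIFO — oldest first]: 230 @ $15.80 + 19 @ $16.95 = $3,956.05
Ending inventory: 237 @ $16.95 + 116 @ $16.95 = $5,983.35
Check: goods available $9,939.40 = COGS $3,956.05 + ending $5,983.35

COGS = $3,956.05; ending inventory = $5,983.35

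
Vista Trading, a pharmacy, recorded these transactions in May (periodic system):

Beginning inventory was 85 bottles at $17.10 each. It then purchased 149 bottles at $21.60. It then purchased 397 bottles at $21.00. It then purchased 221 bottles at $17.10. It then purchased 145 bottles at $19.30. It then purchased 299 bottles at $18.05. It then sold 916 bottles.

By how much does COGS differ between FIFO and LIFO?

FIFO COGS: 85 @ $17.10 + 149 @ $21.60 + 397 @ $21.00 + 221 @ $17.10 + 64 @ $19.30 = $18,023.20
LIFO COGS: 299 @ $18.05 + 145 @ $19.30 + 221 @ $17.10 + 251 @ $21.00 = $17,245.55
Difference = |$18,023.20 − $17,245.55| = $777.65

$777.65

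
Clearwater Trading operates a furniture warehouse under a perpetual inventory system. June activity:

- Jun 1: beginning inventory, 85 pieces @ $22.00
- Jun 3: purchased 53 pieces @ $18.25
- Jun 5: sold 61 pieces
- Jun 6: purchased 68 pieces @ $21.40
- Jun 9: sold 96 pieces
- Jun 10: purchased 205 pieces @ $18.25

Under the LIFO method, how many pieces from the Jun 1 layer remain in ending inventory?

Jun 5, 61 sold [LIFO — newest first]: 53 @ $18.25 + 8 @ $22.00 = $1,143.25
Jun 9, 96 sold [LIFO — newest first]: 68 @ $21.40 + 28 @ $22.00 = $2,071.20
Total COGS = $1,143.25 + $2,071.20 = $3,214.45
Ending inventory: 49 @ $22.00 + 205 @ $18.25 = $4,819.25
Check: goods available $8,033.70 = COGS $3,214.45 + ending $4,819.25

49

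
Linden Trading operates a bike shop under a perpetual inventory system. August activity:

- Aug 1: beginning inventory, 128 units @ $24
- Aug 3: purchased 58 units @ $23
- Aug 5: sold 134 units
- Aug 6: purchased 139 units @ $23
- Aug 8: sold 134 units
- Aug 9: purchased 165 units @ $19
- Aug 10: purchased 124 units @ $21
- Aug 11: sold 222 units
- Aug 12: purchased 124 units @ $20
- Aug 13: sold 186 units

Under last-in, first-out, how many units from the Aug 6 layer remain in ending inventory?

5

Aug 5, 134 sold [LIFO — newest first]: 58 @ $23 + 76 @ $24 = $3,158
Aug 8, 134 sold [LIFO — newest first]: 134 @ $23 = $3,082
Aug 11, 222 sold [LIFO — newest first]: 124 @ $21 + 98 @ $19 = $4,466
Aug 13, 186 sold [LIFO — newest first]: 124 @ $20 + 62 @ $19 = $3,658
Total COGS = $3,158 + $3,082 + $4,466 + $3,658 = $14,364
Ending inventory: 52 @ $24 + 5 @ $23 + 5 @ $19 = $1,458
Check: goods available $15,822 = COGS $14,364 + ending $1,458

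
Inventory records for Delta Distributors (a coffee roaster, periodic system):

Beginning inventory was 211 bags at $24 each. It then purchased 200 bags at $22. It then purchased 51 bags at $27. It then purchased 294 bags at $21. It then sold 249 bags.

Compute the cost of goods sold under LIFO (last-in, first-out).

Sale 1 (249) [LIFO — newest first]: 249 @ $21 = $5,229
Ending inventory: 211 @ $24 + 200 @ $22 + 51 @ $27 + 45 @ $21 = $11,786

COGS = $5,229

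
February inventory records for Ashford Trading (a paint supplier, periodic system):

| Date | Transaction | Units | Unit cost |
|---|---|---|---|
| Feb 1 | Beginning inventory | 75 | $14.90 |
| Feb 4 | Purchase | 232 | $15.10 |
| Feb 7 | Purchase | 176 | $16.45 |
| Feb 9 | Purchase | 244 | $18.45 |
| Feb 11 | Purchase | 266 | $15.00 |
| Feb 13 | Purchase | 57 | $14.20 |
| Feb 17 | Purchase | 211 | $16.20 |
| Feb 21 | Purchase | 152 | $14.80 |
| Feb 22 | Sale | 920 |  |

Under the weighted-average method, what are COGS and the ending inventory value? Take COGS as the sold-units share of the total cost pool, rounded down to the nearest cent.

Feb 22, sell 920: 920/1413 × $22,484.90 → $14,639.84
Ending inventory (cost pool remaining) = $7,845.06

COGS = $14,639.84; ending inventory = $7,845.06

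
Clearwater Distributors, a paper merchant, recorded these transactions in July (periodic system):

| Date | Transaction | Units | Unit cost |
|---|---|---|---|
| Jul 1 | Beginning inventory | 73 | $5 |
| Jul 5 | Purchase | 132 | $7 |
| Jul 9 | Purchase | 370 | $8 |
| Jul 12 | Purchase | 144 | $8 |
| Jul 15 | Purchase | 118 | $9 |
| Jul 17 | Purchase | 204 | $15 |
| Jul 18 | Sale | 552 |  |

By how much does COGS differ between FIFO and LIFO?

$1,897

FIFO COGS: 73 @ $5 + 132 @ $7 + 347 @ $8 = $4,065
LIFO COGS: 204 @ $15 + 118 @ $9 + 144 @ $8 + 86 @ $8 = $5,962
Difference = |$4,065 − $5,962| = $1,897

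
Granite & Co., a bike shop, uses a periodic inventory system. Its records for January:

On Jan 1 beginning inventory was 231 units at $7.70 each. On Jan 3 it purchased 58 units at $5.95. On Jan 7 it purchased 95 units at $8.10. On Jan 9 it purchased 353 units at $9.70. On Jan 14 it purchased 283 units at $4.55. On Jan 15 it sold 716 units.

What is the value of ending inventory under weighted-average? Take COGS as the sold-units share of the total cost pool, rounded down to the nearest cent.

Jan 15, sell 716: 716/1020 × $7,605.05 → $5,338.44
Ending inventory (cost pool remaining) = $2,266.61

Ending inventory = $2,266.61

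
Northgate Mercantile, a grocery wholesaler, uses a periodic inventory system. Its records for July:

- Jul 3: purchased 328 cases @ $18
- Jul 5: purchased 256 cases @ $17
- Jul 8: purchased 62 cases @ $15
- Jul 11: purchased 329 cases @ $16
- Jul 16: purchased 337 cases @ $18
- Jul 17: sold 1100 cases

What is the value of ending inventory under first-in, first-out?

Jul 17, 1100 sold [FIFO — oldest first]: 328 @ $18 + 256 @ $17 + 62 @ $15 + 329 @ $16 + 125 @ $18 = $18,700
Ending inventory: 212 @ $18 = $3,816

Ending inventory = $3,816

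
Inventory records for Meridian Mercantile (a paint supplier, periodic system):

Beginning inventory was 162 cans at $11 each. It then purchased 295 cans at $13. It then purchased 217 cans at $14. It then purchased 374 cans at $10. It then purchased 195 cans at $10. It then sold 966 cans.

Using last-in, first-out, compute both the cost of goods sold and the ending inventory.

COGS = $11,068; ending inventory = $3,277

Sale 1 (966) [LIFO — newest first]: 195 @ $10 + 374 @ $10 + 217 @ $14 + 180 @ $13 = $11,068
Ending inventory: 162 @ $11 + 115 @ $13 = $3,277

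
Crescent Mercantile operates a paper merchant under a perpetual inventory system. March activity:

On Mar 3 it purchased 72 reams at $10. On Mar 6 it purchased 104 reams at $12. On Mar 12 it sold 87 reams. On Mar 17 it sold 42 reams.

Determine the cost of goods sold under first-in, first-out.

Mar 12, 87 sold [FIFO — oldest first]: 72 @ $10 + 15 @ $12 = $900
Mar 17, 42 sold [FIFO — oldest first]: 42 @ $12 = $504
Total COGS = $900 + $504 = $1,404
Ending inventory: 47 @ $12 = $564

COGS = $1,404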